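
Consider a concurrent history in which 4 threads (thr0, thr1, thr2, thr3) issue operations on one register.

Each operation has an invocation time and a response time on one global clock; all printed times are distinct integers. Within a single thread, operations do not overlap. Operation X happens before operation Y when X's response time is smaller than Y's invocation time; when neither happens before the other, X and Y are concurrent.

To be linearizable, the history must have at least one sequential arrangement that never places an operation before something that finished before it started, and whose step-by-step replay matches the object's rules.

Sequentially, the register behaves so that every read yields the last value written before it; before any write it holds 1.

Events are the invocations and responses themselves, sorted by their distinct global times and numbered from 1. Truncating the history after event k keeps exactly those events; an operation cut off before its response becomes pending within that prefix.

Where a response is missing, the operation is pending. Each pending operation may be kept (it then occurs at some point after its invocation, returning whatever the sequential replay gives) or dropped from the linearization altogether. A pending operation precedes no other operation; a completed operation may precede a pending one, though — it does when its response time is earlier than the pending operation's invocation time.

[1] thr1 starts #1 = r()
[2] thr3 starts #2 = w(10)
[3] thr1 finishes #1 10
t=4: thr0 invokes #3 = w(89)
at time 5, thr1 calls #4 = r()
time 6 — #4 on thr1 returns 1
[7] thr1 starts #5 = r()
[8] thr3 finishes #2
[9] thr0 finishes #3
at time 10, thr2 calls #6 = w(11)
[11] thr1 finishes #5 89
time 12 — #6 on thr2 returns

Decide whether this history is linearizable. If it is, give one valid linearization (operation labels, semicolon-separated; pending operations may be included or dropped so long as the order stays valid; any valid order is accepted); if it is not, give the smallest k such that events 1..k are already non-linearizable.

not linearizable — minimal violating prefix: 6 events

through event 5 a valid linearization exists; event 6 (#4 responding at time 6) ends that
one real-time candidate order over the 2 completed operations — the register replay rejects it
every completion of the 2 pending operations (#2, #3) was checked; none linearizes
sample order #1, #4 (pending dropped) stalls at step 1 — #1 r() → 10 has no legal effect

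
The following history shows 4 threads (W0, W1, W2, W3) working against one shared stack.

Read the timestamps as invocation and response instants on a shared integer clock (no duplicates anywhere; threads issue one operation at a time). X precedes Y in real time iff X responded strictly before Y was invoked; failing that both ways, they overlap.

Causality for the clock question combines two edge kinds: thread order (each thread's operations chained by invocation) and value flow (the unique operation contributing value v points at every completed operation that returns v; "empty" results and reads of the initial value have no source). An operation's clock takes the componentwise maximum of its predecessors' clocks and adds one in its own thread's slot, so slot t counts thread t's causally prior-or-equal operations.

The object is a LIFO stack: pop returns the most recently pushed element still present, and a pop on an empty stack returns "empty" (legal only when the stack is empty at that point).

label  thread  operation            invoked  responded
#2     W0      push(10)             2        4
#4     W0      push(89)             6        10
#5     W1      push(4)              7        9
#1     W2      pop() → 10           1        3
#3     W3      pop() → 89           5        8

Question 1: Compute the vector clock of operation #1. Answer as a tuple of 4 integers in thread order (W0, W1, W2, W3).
Answer: (1, 0, 1, 0)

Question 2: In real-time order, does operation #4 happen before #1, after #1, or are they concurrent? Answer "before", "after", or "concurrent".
Answer: after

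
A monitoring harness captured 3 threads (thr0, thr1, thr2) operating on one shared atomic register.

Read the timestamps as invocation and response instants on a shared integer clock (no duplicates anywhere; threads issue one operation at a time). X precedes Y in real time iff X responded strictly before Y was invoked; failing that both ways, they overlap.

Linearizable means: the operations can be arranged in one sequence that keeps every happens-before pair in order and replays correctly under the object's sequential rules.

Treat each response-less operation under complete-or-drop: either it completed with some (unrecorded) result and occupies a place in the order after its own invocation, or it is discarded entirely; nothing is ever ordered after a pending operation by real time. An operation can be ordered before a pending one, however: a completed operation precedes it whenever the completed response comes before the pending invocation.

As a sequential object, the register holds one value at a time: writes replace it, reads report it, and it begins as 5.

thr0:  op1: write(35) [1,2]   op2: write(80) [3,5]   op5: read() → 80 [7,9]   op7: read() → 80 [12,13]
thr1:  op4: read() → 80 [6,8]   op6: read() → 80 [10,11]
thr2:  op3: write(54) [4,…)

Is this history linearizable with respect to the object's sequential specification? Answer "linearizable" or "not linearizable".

linearizable

one valid linearization: op1, op2, op4, op5, op6, op7
1. op1 write(35), leaving value 35
2. op2 write(80), leaving value 80
3. op4 read() → 80, leaving value 80
4. op5 read() → 80, leaving value 80
5. op6 read() → 80, leaving value 80
6. op7 read() → 80, leaving value 80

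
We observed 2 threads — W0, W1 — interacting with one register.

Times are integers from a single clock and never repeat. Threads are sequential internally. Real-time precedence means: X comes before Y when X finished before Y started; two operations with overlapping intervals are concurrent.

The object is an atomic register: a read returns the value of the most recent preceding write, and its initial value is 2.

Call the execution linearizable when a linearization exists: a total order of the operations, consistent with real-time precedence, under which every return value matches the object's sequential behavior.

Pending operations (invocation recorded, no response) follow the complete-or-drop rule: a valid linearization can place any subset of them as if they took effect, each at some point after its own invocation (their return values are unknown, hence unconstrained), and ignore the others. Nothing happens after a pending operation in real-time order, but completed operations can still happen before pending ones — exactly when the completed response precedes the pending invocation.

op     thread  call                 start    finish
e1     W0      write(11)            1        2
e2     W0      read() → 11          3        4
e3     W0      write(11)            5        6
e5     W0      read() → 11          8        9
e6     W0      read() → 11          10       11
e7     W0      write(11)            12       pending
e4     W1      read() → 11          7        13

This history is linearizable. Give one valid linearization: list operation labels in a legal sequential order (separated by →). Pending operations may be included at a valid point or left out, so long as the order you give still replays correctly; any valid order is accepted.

e1 → e2 → e3 → e4 → e5 → e6

step 1: e1 write(11) — value 11
step 2: e2 read() → 11 — value 11
step 3: e3 write(11) — value 11
step 4: e4 read() → 11 — value 11
step 5: e5 read() → 11 — value 11
step 6: e6 read() → 11 — value 11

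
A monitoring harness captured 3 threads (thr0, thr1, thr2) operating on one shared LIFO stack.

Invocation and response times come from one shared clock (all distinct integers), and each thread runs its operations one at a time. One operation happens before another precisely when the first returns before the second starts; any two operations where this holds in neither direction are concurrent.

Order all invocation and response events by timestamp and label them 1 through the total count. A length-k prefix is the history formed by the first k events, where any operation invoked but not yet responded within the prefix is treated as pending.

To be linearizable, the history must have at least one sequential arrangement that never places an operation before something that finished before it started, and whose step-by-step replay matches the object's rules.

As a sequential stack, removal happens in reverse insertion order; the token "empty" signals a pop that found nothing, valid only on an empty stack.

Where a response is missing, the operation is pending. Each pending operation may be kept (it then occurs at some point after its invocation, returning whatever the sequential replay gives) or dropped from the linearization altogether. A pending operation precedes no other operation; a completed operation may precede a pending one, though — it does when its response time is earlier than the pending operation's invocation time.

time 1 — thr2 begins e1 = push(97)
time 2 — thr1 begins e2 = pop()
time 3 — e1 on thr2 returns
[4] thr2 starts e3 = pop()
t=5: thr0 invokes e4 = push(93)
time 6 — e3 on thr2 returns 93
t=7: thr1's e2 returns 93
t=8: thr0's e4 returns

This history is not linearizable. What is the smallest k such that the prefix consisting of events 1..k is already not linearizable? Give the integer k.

events 1..6 are still linearizable — one witness is e1, e2, e4, e3:
step 1: e1 push(97) — stack <97>
step 2: e2 pop() (pending, included) — stack <>
step 3: e4 push(93) (pending, included) — stack <93>
step 4: e3 pop() → 93 — stack <>
at event 7 (e2's time-7 response) nothing linearizes any more
include/drop combinations of the 1 pending operation (e4) were all tried; none helps
for example e1, e2, e3 (pending dropped) fails at step 2: e2 pop() → 93 is not legal there
for example e1, e3, e2 (pending dropped) fails at step 2: e3 pop() → 93 is not legal there

7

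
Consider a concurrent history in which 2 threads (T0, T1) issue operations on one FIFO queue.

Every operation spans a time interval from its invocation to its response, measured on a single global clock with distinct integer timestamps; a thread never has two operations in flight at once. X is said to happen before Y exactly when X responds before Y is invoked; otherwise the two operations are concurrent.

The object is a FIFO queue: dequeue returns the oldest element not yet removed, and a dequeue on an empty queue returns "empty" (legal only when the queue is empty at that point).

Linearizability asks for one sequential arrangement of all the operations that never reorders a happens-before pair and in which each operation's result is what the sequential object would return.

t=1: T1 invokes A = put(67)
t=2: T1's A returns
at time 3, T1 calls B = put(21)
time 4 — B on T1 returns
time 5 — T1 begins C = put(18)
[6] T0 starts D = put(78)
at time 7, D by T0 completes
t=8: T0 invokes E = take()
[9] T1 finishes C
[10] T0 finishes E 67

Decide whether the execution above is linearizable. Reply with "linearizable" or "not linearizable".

a witness: A, B, C, D, E
step 1: A put(67) — queue <67>
step 2: B put(21) — queue <67,21>
step 3: C put(18) — queue <67,21,18>
step 4: D put(78) — queue <67,21,18,78>
step 5: E take() → 67 — queue <21,18,78>

linearizable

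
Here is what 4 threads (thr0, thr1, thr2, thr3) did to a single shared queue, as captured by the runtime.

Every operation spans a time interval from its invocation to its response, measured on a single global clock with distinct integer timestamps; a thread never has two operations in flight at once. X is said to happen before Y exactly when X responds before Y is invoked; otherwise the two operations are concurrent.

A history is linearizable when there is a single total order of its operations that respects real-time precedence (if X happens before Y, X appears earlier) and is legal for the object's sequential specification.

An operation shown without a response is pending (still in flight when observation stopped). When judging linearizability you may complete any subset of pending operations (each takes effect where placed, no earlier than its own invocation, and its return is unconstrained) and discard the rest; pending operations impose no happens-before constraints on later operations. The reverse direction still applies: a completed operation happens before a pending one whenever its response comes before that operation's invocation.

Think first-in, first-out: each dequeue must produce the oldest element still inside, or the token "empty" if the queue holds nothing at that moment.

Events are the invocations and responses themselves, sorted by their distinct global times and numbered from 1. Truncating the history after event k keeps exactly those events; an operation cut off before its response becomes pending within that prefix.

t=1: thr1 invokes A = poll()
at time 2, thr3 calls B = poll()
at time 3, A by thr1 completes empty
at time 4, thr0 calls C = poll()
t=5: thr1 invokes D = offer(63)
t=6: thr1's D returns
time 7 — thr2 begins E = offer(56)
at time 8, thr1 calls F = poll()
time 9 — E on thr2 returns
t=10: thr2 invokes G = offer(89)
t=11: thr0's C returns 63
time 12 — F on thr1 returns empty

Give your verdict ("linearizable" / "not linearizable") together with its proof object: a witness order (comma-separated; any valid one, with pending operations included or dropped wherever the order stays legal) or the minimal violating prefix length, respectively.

step 1: A poll() → empty — queue <>
step 2: B poll() (pending, included) — queue <>
step 3: D offer(63) — queue <63>
step 4: C poll() → 63 — queue <>
step 5: F poll() → empty — queue <>
step 6: E offer(56) — queue <56>

linearizable — witness: A, B, D, C, F, E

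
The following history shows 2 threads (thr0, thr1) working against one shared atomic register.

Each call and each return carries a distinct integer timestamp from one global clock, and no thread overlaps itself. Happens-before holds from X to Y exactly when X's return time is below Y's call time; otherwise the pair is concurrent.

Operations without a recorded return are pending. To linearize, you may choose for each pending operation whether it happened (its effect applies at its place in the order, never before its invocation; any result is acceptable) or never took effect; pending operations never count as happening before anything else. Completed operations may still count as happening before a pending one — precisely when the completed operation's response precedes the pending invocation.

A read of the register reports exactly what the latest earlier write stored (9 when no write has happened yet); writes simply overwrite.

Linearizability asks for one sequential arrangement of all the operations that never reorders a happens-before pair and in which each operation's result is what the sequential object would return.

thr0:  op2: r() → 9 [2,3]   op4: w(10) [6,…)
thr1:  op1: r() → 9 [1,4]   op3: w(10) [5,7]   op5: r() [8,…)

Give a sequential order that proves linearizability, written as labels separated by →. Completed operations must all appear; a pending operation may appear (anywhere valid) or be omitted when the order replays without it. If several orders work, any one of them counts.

op1 → op2 → op3

step 1: op1 r() → 9 — value 9
step 2: op2 r() → 9 — value 9
step 3: op3 w(10) — value 10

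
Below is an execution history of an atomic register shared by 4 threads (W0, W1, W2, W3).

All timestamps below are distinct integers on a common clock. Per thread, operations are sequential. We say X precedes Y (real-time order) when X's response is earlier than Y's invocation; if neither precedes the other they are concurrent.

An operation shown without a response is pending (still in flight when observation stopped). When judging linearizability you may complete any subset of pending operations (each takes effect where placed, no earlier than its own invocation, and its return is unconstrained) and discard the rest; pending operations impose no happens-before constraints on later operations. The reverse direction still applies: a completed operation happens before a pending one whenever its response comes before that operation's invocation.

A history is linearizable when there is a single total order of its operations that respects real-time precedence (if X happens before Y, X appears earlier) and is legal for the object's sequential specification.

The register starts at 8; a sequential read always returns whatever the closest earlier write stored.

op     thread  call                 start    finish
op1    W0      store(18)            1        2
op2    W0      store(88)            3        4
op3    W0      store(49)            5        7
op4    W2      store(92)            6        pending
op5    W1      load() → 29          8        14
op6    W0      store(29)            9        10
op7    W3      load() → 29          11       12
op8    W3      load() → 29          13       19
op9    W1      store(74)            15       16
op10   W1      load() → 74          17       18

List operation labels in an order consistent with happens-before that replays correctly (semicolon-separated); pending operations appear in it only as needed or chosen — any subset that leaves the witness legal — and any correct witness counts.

after step 1 (op1 store(18)): value 18
after step 2 (op2 store(88)): value 88
after step 3 (op3 store(49)): value 49
after step 4 (op4 store(92) (pending, included)): value 92
after step 5 (op6 store(29)): value 29
after step 6 (op5 load() → 29): value 29
after step 7 (op7 load() → 29): value 29
after step 8 (op8 load() → 29): value 29
after step 9 (op9 store(74)): value 74
after step 10 (op10 load() → 74): value 74

op1; op2; op3; op4; op6; op5; op7; op8; op9; op10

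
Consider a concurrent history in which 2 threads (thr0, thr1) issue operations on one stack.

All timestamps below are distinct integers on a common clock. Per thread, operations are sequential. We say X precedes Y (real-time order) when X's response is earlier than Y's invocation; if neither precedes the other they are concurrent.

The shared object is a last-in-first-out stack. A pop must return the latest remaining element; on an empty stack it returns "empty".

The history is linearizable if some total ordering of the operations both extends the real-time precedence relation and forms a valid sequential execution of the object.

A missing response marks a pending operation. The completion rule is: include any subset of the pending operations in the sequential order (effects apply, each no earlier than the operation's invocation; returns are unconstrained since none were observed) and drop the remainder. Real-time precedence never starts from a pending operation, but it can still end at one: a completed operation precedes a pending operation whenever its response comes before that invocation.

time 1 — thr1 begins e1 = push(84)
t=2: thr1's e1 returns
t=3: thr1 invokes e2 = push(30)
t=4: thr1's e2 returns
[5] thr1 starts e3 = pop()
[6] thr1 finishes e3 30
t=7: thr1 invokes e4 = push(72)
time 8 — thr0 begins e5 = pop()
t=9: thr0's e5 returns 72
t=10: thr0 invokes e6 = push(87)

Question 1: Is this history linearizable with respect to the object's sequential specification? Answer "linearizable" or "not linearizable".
linearizable

a witness: e1, e2, e3, e4, e5
1. e1 push(84), leaving stack <84>
2. e2 push(30), leaving stack <84,30>
3. e3 pop() → 30, leaving stack <84>
4. e4 push(72) (pending, included), leaving stack <84,72>
5. e5 pop() → 72, leaving stack <84>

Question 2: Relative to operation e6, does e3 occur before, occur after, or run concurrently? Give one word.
before

e3 spans [5,6], e6 spans [10,…)
resp(e3)=6 < inv(e6)=10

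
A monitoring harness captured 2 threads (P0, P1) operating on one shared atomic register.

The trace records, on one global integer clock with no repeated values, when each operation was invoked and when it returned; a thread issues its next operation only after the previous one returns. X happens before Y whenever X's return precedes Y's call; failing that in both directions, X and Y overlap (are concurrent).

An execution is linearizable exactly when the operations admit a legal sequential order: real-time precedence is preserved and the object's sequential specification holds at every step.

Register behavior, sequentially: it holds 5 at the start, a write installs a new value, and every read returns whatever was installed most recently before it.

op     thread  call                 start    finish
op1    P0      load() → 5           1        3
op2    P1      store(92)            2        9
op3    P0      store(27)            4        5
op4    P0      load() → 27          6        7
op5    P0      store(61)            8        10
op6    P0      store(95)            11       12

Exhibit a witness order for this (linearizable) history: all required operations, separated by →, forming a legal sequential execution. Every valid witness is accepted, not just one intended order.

step 1: op1 load() → 5 — value 5
step 2: op2 store(92) — value 92
step 3: op3 store(27) — value 27
step 4: op4 load() → 27 — value 27
step 5: op5 store(61) — value 61
step 6: op6 store(95) — value 95

op1 → op2 → op3 → op4 → op5 → op6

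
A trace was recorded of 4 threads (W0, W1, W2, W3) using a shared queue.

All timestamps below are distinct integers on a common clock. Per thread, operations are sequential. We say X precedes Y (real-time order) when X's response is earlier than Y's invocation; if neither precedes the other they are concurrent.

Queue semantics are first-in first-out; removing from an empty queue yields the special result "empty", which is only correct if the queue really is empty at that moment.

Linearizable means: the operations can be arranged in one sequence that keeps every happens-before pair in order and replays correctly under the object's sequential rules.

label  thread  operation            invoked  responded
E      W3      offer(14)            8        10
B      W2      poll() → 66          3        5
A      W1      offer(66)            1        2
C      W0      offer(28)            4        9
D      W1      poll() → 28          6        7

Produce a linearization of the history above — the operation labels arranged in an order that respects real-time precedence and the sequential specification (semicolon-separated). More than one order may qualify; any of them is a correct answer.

A; B; C; D; E

step 1: A offer(66) — queue <66>
step 2: B poll() → 66 — queue <>
step 3: C offer(28) — queue <28>
step 4: D poll() → 28 — queue <>
step 5: E offer(14) — queue <14>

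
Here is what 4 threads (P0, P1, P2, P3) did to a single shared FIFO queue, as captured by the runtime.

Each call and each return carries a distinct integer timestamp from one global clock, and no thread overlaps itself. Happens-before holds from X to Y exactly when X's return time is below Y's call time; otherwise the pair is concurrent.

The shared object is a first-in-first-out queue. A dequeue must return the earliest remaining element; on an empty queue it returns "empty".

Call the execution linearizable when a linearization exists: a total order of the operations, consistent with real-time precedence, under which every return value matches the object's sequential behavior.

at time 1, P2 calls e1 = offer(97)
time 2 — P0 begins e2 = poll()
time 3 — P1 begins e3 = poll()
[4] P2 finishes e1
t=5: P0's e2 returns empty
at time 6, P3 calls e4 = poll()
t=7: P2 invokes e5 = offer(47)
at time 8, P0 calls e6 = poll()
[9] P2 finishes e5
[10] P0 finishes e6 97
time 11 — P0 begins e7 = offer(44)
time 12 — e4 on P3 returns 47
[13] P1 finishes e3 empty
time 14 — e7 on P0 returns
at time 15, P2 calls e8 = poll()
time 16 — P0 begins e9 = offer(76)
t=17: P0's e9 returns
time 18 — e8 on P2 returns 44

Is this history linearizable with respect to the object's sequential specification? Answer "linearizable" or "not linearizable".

witness order: e2, e1, e5, e6, e4, e3, e7, e8, e9
step 1: e2 poll() → empty — queue <>
step 2: e1 offer(97) — queue <97>
step 3: e5 offer(47) — queue <97,47>
step 4: e6 poll() → 97 — queue <47>
step 5: e4 poll() → 47 — queue <>
step 6: e3 poll() → empty — queue <>
step 7: e7 offer(44) — queue <44>
step 8: e8 poll() → 44 — queue <>
step 9: e9 offer(76) — queue <76>

linearizable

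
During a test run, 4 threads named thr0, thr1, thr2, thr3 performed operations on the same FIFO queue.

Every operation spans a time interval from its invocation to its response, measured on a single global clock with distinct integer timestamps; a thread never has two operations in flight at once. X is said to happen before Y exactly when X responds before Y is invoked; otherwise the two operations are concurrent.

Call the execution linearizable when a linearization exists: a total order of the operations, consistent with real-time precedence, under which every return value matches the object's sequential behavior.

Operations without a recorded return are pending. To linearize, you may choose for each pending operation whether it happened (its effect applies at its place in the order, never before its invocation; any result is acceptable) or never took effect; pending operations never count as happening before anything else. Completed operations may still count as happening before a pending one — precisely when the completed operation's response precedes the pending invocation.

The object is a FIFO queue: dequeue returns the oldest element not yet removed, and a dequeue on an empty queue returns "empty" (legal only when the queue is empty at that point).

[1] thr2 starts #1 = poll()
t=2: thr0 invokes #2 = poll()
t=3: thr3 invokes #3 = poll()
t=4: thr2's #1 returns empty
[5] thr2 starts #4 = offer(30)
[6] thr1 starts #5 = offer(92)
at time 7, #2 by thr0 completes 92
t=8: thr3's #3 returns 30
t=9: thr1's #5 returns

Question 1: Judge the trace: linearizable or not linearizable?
linearizable

a witness: #1, #4, #3, #5, #2
1. #1 poll() → empty, leaving queue <>
2. #4 offer(30) (pending, included), leaving queue <30>
3. #3 poll() → 30, leaving queue <>
4. #5 offer(92), leaving queue <92>
5. #2 poll() → 92, leaving queue <>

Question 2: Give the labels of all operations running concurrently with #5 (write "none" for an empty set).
Answer: #2, #3, #4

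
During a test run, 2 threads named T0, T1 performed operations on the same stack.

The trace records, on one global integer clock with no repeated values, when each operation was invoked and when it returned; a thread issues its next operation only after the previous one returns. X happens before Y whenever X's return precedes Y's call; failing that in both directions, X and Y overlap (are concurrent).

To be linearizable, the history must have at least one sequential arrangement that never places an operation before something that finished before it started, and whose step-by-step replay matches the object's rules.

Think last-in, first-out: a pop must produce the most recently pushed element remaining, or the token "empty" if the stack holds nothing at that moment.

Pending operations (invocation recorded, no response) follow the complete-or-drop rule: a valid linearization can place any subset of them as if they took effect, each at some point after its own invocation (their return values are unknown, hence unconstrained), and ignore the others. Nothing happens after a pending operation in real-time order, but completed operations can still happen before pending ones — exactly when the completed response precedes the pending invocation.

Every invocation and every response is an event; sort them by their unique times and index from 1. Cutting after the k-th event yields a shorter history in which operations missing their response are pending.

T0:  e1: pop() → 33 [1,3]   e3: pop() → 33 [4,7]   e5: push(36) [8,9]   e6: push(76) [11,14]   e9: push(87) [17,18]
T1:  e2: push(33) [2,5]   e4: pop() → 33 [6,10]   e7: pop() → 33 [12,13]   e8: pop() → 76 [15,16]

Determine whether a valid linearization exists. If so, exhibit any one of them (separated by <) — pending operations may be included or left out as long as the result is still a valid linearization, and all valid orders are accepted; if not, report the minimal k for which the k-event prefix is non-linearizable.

prefix check: 1..6 passes, 1..7 fails once e3's time-7 response joins
real-time-consistent orders of the 3 completed operations: 3 — all fail the stack replay
including or dropping the 1 pending operation (e4) in any combination fails
e.g. e1, e2, e3 (pending dropped): illegal at step 1, since e1 pop() → 33 cannot apply there
e.g. e1, e3, e2 (pending dropped): illegal at step 1, since e1 pop() → 33 cannot apply there

not linearizable — minimal violating prefix: 7 events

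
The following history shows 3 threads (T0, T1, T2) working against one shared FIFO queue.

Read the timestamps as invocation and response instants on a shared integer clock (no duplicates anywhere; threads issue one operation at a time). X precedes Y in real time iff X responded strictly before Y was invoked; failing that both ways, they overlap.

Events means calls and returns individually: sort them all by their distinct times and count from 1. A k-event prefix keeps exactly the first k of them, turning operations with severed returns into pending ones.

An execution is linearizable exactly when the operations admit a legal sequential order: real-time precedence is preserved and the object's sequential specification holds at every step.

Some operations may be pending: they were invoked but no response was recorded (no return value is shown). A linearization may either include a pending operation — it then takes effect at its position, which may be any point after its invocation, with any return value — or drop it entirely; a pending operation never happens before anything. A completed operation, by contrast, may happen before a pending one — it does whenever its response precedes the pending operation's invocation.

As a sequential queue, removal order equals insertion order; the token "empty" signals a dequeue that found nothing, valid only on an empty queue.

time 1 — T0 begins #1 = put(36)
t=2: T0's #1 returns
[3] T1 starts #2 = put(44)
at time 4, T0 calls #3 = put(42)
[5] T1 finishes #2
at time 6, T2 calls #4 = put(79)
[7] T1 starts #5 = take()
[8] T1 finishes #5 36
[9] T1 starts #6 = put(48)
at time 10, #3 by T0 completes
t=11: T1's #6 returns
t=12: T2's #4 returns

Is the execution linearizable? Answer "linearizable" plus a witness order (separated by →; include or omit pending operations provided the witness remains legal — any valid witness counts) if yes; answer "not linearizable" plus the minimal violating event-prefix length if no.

1. #1 put(36), leaving queue <36>
2. #2 put(44), leaving queue <36,44>
3. #3 put(42), leaving queue <36,44,42>
4. #4 put(79), leaving queue <36,44,42,79>
5. #5 take() → 36, leaving queue <44,42,79>
6. #6 put(48), leaving queue <44,42,79,48>

linearizable — witness: #1 → #2 → #3 → #4 → #5 → #6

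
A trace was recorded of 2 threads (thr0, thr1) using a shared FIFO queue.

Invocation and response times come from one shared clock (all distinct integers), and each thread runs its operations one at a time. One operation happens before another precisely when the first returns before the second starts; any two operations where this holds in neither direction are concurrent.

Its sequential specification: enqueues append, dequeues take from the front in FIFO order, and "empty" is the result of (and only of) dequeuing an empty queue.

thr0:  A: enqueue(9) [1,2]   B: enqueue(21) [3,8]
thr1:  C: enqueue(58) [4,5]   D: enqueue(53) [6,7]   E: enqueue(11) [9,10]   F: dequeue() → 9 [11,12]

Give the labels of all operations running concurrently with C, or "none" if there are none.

C runs from 4 to 5; window-overlapping ops are concurrent
A [1,2]: before
B [3,8]: concurrent
D [6,7]: after
E [9,10]: after
F [11,12]: after

B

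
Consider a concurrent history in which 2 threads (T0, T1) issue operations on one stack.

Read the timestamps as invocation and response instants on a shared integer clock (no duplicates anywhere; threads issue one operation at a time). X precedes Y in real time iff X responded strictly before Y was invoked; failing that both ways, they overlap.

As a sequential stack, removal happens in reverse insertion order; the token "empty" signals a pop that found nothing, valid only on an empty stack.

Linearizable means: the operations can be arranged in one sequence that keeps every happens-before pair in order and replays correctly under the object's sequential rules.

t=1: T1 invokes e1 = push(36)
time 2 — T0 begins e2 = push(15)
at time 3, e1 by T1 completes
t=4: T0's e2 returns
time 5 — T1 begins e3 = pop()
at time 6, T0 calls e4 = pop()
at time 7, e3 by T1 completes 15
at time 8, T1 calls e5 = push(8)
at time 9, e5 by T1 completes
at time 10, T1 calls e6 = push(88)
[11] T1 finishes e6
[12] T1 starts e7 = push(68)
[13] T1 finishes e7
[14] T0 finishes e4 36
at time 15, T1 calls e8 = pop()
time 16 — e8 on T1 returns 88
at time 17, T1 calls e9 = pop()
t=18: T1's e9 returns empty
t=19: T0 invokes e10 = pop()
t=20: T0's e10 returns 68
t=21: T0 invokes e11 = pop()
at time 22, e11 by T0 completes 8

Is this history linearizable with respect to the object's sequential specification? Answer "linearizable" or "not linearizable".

events 1..15 are fine; event 16 — the response of e8 at time 16 — makes the prefix non-linearizable
checked exhaustively: 10 real-time-consistent orders of 8 completed operations, zero legal stack replays
sample order e1, e2, e3, e4, e5, e6, e7, e8 stalls at step 8 — e8 pop() → 88 has no legal effect
sample order e1, e2, e3, e5, e4, e6, e7, e8 stalls at step 5 — e4 pop() → 36 has no legal effect

not linearizable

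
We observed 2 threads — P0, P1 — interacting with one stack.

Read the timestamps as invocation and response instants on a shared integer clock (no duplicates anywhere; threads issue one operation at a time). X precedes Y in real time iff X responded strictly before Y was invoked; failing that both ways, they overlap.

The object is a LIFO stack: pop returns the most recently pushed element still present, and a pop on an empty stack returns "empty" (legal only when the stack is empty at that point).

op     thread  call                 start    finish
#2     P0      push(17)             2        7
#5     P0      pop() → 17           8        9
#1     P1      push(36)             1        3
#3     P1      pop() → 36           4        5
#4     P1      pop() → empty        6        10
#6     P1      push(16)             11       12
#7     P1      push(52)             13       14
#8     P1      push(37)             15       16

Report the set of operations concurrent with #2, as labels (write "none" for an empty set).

#2 runs from 2 to 7; window-overlapping ops are concurrent
#1 [1,3]: concurrent
#3 [4,5]: concurrent
#4 [6,10]: concurrent
#5 [8,9]: after
#6 [11,12]: after
#7 [13,14]: after
#8 [15,16]: after

#1, #3, #4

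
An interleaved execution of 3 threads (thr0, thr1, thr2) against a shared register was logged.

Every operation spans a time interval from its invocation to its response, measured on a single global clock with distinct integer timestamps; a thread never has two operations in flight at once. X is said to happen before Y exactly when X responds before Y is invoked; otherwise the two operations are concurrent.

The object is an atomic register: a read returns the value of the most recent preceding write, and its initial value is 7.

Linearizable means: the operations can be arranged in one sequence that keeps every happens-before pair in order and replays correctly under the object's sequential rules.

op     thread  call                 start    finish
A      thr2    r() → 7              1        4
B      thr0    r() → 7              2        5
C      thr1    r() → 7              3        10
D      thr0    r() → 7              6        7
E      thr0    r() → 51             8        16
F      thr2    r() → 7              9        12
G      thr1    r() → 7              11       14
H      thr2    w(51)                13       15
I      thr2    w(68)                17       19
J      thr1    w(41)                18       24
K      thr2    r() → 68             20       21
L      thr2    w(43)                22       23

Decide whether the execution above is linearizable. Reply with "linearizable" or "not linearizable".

witness order: A, B, C, D, F, G, H, E, I, K, J, L
1. A r() → 7, leaving value 7
2. B r() → 7, leaving value 7
3. C r() → 7, leaving value 7
4. D r() → 7, leaving value 7
5. F r() → 7, leaving value 7
6. G r() → 7, leaving value 7
7. H w(51), leaving value 51
8. E r() → 51, leaving value 51
9. I w(68), leaving value 68
10. K r() → 68, leaving value 68
11. J w(41), leaving value 41
12. L w(43), leaving value 43

linearizable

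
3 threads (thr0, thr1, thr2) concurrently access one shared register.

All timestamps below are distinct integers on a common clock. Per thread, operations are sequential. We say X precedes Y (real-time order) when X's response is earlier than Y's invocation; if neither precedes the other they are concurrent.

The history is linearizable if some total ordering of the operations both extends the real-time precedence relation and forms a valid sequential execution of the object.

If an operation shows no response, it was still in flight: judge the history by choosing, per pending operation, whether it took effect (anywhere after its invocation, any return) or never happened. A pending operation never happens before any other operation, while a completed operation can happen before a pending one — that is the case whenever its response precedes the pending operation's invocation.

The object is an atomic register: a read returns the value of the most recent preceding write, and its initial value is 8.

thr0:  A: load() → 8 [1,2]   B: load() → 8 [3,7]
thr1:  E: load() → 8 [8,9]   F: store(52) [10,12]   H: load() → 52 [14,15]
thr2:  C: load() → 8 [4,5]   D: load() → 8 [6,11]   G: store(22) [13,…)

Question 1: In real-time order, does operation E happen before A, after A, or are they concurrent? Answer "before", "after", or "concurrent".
Answer: after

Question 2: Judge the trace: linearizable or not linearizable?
a witness: A, B, C, D, E, F, H
step 1: A load() → 8 — value 8
step 2: B load() → 8 — value 8
step 3: C load() → 8 — value 8
step 4: D load() → 8 — value 8
step 5: E load() → 8 — value 8
step 6: F store(52) — value 52
step 7: H load() → 52 — value 52

linearizable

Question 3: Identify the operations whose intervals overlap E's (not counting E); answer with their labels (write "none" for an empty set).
Answer: D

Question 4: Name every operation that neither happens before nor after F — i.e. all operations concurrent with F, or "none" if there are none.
Answer: D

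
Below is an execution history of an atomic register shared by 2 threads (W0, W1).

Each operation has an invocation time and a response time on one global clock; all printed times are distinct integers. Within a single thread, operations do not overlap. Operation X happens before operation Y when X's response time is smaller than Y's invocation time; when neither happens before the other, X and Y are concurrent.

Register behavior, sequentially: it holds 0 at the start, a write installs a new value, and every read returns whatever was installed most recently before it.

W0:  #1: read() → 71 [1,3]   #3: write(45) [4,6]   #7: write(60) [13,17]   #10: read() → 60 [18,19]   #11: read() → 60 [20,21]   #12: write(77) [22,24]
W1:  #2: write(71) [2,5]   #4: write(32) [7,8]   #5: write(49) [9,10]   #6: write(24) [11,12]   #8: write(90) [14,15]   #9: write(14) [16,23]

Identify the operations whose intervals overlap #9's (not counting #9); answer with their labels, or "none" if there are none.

#10, #11, #12, #7

#9 spans [16,23]; an op avoiding the whole window 16..23 is ordered, any other is concurrent
#1 [1,3]: before
#2 [2,5]: before
#3 [4,6]: before
#4 [7,8]: before
#5 [9,10]: before
#6 [11,12]: before
#7 [13,17]: concurrent
#8 [14,15]: before
#10 [18,19]: concurrent
#11 [20,21]: concurrent
#12 [22,24]: concurrent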